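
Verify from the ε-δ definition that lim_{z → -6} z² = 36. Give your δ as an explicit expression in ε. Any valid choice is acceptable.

δ = min(2, ε/14)

Suppose ε > 0. We seek δ > 0 with 0 < |z + 6| < δ ⇒ |z² − 36| < ε.
Factor: z² − 36 = (z + 6)(z - 6), so |z² − 36| = |z + 6|·|z - 6|.
Restrict δ ≤ 2. Then |z + 6| < 2 gives |z| < 8, so by the triangle inequality |z - 6| ≤ 8 + 6 = 14.
Hence |z² − 36| ≤ 14|z + 6|, which is < ε once |z + 6| < ε/14.
Take δ = min(2, ε/14). If 0 < |z + 6| < δ then both bounds hold and |z² − 36| ≤ 14|z + 6| < 14·(ε/14) = ε.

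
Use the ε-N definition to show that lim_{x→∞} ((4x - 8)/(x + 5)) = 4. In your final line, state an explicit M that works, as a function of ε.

M = 28/ε

Let ε > 0. We seek M > 0 such that x > M implies |(4x - 8)/(x + 5) − 4| < ε.
(4x - 8)/(x + 5) − 4 = ((4x - 8) − 4(x + 5)) / ((x + 5)) = -28/((x + 5)).
For x > 0 we have x + 5 > x, so |(4x - 8)/(x + 5) − 4| = 28/((x + 5)) < 28/(x) = 28/x.
Thus |(4x - 8)/(x + 5) − 4| < ε whenever x > 28/ε.
Take M = 28/ε. If x > M then |(4x - 8)/(x + 5) − 4| < 28/x < ε.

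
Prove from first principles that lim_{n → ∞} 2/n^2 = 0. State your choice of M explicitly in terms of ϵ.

Let ϵ > 0 be given. For n ≥ 1, |2/n^2 − 0| = 2/n^2.
2/n^2 < ϵ ⇔ n^2 > 2/ϵ ⇔ n > (2/ϵ)^{1/2}.
Take M = (2/ϵ)^{1/2}. Then n > M implies 2/n^2 < ϵ.

M = (2/ϵ)^{1/2}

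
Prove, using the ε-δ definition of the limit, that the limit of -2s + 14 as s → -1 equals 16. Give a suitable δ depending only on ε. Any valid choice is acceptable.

Let ε > 0 be given. We need δ > 0 so that 0 < |s + 1| < δ implies |(-2s + 14) − 16| < ε.
Since (-2s + 14) − 16 = -2(s + 1), we have |(-2s + 14) − 16| = 2|s + 1|.
Thus it suffices that |s + 1| < ε/2.
Choosing δ = ε/2 gives |(-2s + 14) − 16| = 2|s + 1| < ε whenever |s + 1| < δ.

δ = ε/2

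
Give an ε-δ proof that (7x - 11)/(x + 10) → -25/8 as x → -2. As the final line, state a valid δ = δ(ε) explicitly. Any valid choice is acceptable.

δ = min(4, (32/81)ε)

Let ε > 0. We want δ > 0 with 0 < |x + 2| < δ ⇒ |(7x - 11)/(x + 10) + 25/8| < ε.
Combining over a common denominator, (7x - 11)/(x + 10) + 25/8 = [(7x - 11)·8 − (-25)·(x + 10)] / [8·(x + 10)] = 81(x + 2) / (8(x + 10)).
So |(7x - 11)/(x + 10) + 25/8| = 81|x + 2| / (8·|x + 10|).
Require δ ≤ 4, so |x + 10| ≥ |8| − |x + 2| > 8 − 4 = 4.
Hence |(7x - 11)/(x + 10) + 25/8| < 81|x + 2|/(8·4) = (81/32)|x + 2|, which is < ε once |x + 2| < (32/81)ε.
Take δ = min(4, (32/81)ε). Then 0 < |x + 2| < δ forces both bounds, so |(7x - 11)/(x + 10) + 25/8| < ε.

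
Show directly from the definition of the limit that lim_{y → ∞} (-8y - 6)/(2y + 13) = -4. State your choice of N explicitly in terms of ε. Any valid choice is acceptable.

N = 23/ε

Let ε > 0. We seek N > 0 such that y > N implies |(-8y - 6)/(2y + 13) + 4| < ε.
(-8y - 6)/(2y + 13) + 4 = (2(-8y - 6) − (-8)(2y + 13)) / (2(2y + 13)) = 92/(2(2y + 13)).
For y > 0 we have 2y + 13 > 2y, so |(-8y - 6)/(2y + 13) + 4| = 92/(2(2y + 13)) < 92/(2·2y) = 23/y.
Thus |(-8y - 6)/(2y + 13) + 4| < ε whenever y > 23/ε.
Take N = 23/ε. If y > N then |(-8y - 6)/(2y + 13) + 4| < 23/y < ε.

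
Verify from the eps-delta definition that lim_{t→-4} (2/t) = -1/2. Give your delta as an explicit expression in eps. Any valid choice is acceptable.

Fix eps > 0. We seek delta > 0 such that 0 < |t + 4| < delta implies |2/t + 1/2| < eps.
|2/t + 1/2| = 2·|-4 − t|/(4·|t|) = 2|t + 4|/(4|t|).
Require delta ≤ 2 so that |t| > 4 − 2 = 2, hence 4|t| > 8.
Then |2/t + 1/2| < 2|t + 4|/8, which is < eps when |t + 4| < 4eps.
Take delta = min(2, 4eps). Then 0 < |t + 4| < delta gives both |t + 4| < 2 and |t + 4| < 4eps, so |2/t + 1/2| < eps.

delta = min(2, 4eps)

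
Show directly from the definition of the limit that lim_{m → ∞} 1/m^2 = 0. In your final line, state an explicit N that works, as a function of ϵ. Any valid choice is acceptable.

Let ϵ > 0. For m ≥ 1, |1/m^2 − 0| = 1/m^2.
1/m^2 < ϵ ⇔ m^2 > 1/ϵ ⇔ m > (1/ϵ)^{1/2}.
Take N = (1/ϵ)^{1/2}. Then m > N implies 1/m^2 < ϵ.

N = (1/ϵ)^{1/2}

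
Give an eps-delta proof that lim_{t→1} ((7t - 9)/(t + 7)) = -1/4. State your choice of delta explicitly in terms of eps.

delta = min(4, (16/29)eps)

Let eps > 0. We want delta > 0 with 0 < |t − 1| < delta ⇒ |(7t - 9)/(t + 7) + 1/4| < eps.
Combining over a common denominator, (7t - 9)/(t + 7) + 1/4 = [(7t - 9)·8 − (-2)·(t + 7)] / [8·(t + 7)] = 58(t − 1) / (8(t + 7)).
So |(7t - 9)/(t + 7) + 1/4| = 58|t − 1| / (8·|t + 7|).
Restrict delta ≤ 4. Then |t − 1| < 4 gives |t + 7| = |(t − 1) + 8| ≥ 8 − 4 = 4.
Hence |(7t - 9)/(t + 7) + 1/4| < 58|t − 1|/(8·4) = (29/16)|t − 1|, which is < eps once |t − 1| < (16/29)eps.
Take delta = min(4, (16/29)eps). Then 0 < |t − 1| < delta forces both bounds, so |(7t - 9)/(t + 7) + 1/4| < eps.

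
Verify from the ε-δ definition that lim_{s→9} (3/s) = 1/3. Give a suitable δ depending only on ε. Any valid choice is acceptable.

δ = min(9/2, (27/2)ε)

Let ε > 0. We seek δ > 0 such that 0 < |s − 9| < δ implies |3/s − (1/3)| < ε.
|3/s − (1/3)| = 3·|9 − s|/(9·|s|) = 3|s − 9|/(9|s|).
Restrict δ ≤ 9/2. Then |s − 9| < 9/2 gives |s| > 9/2, so 9|s| > 81/2.
Then |3/s − (1/3)| < 3|s − 9|/(81/2), which is < ε when |s − 9| < (27/2)ε.
Take δ = min(9/2, (27/2)ε). Then 0 < |s − 9| < δ gives both |s − 9| < 9/2 and |s − 9| < (27/2)ε, so |3/s − (1/3)| < ε.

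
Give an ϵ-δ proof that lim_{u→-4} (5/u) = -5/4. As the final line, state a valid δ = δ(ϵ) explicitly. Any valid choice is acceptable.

Let ϵ > 0. We seek δ > 0 such that 0 < |u + 4| < δ implies |5/u + 5/4| < ϵ.
|5/u + 5/4| = 5·|-4 − u|/(4·|u|) = 5|u + 4|/(4|u|).
Require δ ≤ 2 so that |u| > 4 − 2 = 2, hence 4|u| > 8.
Then |5/u + 5/4| < 5|u + 4|/8, which is < ϵ when |u + 4| < (8/5)ϵ.
Take δ = min(2, (8/5)ϵ). Then 0 < |u + 4| < δ gives both |u + 4| < 2 and |u + 4| < (8/5)ϵ, so |5/u + 5/4| < ϵ.

δ = min(2, (8/5)ϵ)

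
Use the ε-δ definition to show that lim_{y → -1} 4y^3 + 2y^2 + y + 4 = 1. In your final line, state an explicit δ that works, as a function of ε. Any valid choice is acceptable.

Let ε > 0 be given. We want δ > 0 such that 0 < |y + 1| < δ implies |(4y^3 + 2y^2 + y + 4) − 1| < ε.
(4y^3 + 2y^2 + y + 4) − 1 = 4y^3 + 2y^2 + y + 3 = (y + 1)(4y^2 - 2y + 3).
So |(4y^3 + 2y^2 + y + 4) − 1| = |y + 1|·|4y^2 - 2y + 3|.
Require δ ≤ 2. Then |y + 1| < 2 gives |y| < 3, and by the triangle inequality |4y^2 - 2y + 3| ≤ 4·3^2 + 2·3 + 3 = 45.
Hence |(4y^3 + 2y^2 + y + 4) − 1| ≤ 45|y + 1| < ε provided |y + 1| < ε/45.
Choosing δ = min(2, ε/45) ensures both conditions, hence |(4y^3 + 2y^2 + y + 4) − 1| < ε.

δ = min(2, ε/45)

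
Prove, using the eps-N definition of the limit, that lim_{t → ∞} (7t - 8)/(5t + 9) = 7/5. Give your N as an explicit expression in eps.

Fix eps > 0. We seek N > 0 such that t > N implies |(7t - 8)/(5t + 9) − (7/5)| < eps.
(7t - 8)/(5t + 9) − (7/5) = (5(7t - 8) − 7(5t + 9)) / (5(5t + 9)) = -103/(5(5t + 9)).
For t > 0 we have 5t + 9 > 5t, so |(7t - 8)/(5t + 9) − (7/5)| = 103/(5(5t + 9)) < 103/(5·5t) = (103/25)/t.
Thus |(7t - 8)/(5t + 9) − (7/5)| < eps whenever t > (103/25)/eps.
Take N = (103/25)/eps. If t > N then |(7t - 8)/(5t + 9) − (7/5)| < (103/25)/t < eps.

N = (103/25)/eps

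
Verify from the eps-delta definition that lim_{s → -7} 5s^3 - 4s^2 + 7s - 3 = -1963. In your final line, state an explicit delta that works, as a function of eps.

Fix eps > 0. We want delta > 0 such that 0 < |s + 7| < delta implies |(5s^3 - 4s^2 + 7s - 3) + 1963| < eps.
(5s^3 - 4s^2 + 7s - 3) + 1963 = 5s^3 - 4s^2 + 7s + 1960 = (s + 7)(5s^2 - 39s + 280).
So |(5s^3 - 4s^2 + 7s - 3) + 1963| = |s + 7|·|5s^2 - 39s + 280|.
Require delta ≤ 1. Then |s + 7| < 1 gives |s| < 8, and by the triangle inequality |5s^2 - 39s + 280| ≤ 5·8^2 + 39·8 + 280 = 912.
Hence |(5s^3 - 4s^2 + 7s - 3) + 1963| ≤ 912|s + 7| < eps provided |s + 7| < eps/912.
Choosing delta = min(1, eps/912) ensures both conditions, hence |(5s^3 - 4s^2 + 7s - 3) + 1963| < eps.

delta = min(1, eps/912)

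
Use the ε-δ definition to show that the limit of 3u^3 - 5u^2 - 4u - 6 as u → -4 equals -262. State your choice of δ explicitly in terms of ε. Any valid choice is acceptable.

Let ε > 0 be given. We want δ > 0 such that 0 < |u + 4| < δ implies |(3u^3 - 5u^2 - 4u - 6) + 262| < ε.
(3u^3 - 5u^2 - 4u - 6) + 262 = 3u^3 - 5u^2 - 4u + 256 = (u + 4)(3u^2 - 17u + 64).
So |(3u^3 - 5u^2 - 4u - 6) + 262| = |u + 4|·|3u^2 - 17u + 64|.
Require δ ≤ 1. Then |u + 4| < 1 gives |u| < 5, and by the triangle inequality |3u^2 - 17u + 64| ≤ 3·5^2 + 17·5 + 64 = 224.
Hence |(3u^3 - 5u^2 - 4u - 6) + 262| ≤ 224|u + 4| < ε provided |u + 4| < ε/224.
Choosing δ = min(1, ε/224) ensures both conditions, hence |(3u^3 - 5u^2 - 4u - 6) + 262| < ε.

δ = min(1, ε/224)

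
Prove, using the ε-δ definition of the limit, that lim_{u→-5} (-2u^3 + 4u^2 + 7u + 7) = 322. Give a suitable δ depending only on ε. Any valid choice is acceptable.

δ = min(1, ε/219)

Fix ε > 0. We want δ > 0 such that 0 < |u + 5| < δ implies |(-2u^3 + 4u^2 + 7u + 7) − 322| < ε.
(-2u^3 + 4u^2 + 7u + 7) − 322 = -2u^3 + 4u^2 + 7u - 315 = (u + 5)(-2u^2 + 14u - 63).
So |(-2u^3 + 4u^2 + 7u + 7) − 322| = |u + 5|·|-2u^2 + 14u - 63|.
Assume first that |u + 5| < 1, so |u| < 6. Then |-2u^2 + 14u - 63| ≤ 2·6^2 + 14·6 + 63 = 219.
Hence |(-2u^3 + 4u^2 + 7u + 7) − 322| ≤ 219|u + 5| < ε provided |u + 5| < ε/219.
Choosing δ = min(1, ε/219) ensures both conditions, hence |(-2u^3 + 4u^2 + 7u + 7) − 322| < ε.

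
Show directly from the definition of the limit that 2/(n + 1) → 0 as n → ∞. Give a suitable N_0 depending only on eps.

Suppose eps > 0. For n ≥ 1, |2/(n + 1) − 0| = 2/(n + 1) ≤ 2/n.
We need 2/n < eps, i.e. n > 2/eps.
Take N_0 = 2/eps. If n > N_0 then |2/(n + 1)| ≤ 2/n < eps.

N_0 = 2/eps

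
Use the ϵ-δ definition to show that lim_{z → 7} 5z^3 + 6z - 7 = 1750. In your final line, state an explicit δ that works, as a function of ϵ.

δ = min(1, ϵ/851)

Suppose ϵ > 0. We want δ > 0 such that 0 < |z − 7| < δ implies |(5z^3 + 6z - 7) − 1750| < ϵ.
(5z^3 + 6z - 7) − 1750 = 5z^3 + 6z - 1757 = (z − 7)(5z^2 + 35z + 251).
So |(5z^3 + 6z - 7) − 1750| = |z − 7|·|5z^2 + 35z + 251|.
Assume first that |z − 7| < 1, so |z| < 8. Then |5z^2 + 35z + 251| ≤ 5·8^2 + 35·8 + 251 = 851.
Hence |(5z^3 + 6z - 7) − 1750| ≤ 851|z − 7| < ϵ provided |z − 7| < ϵ/851.
Take δ = min(1, ϵ/851). Then 0 < |z − 7| < δ gives both |z − 7| < 1 and |z − 7| < ϵ/851, so |(5z^3 + 6z - 7) − 1750| < ϵ.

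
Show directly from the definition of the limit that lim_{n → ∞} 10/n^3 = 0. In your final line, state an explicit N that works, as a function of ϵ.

Suppose ϵ > 0. For n ≥ 1, |10/n^3 − 0| = 10/n^3.
10/n^3 < ϵ ⇔ n^3 > 10/ϵ ⇔ n > (10/ϵ)^{1/3}.
Take N = (10/ϵ)^{1/3}. Then n > N implies 10/n^3 < ϵ.

N = (10/ϵ)^{1/3}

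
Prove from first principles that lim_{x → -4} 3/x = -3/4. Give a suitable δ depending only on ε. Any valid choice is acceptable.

δ = min(2, (8/3)ε)

Let ε > 0. We seek δ > 0 such that 0 < |x + 4| < δ implies |3/x + 3/4| < ε.
|3/x + 3/4| = 3·|-4 − x|/(4·|x|) = 3|x + 4|/(4|x|).
Require δ ≤ 2 so that |x| > 4 − 2 = 2, hence 4|x| > 8.
Then |3/x + 3/4| < 3|x + 4|/8, which is < ε when |x + 4| < (8/3)ε.
Take δ = min(2, (8/3)ε). Then 0 < |x + 4| < δ gives both |x + 4| < 2 and |x + 4| < (8/3)ε, so |3/x + 3/4| < ε.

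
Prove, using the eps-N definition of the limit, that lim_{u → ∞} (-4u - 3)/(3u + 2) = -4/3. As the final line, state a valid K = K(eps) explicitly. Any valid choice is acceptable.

K = (1/9)/eps

Let eps > 0 be given. We seek K > 0 such that u > K implies |(-4u - 3)/(3u + 2) + 4/3| < eps.
(-4u - 3)/(3u + 2) + 4/3 = (3(-4u - 3) − (-4)(3u + 2)) / (3(3u + 2)) = -1/(3(3u + 2)).
For u > 0 we have 3u + 2 > 3u, so |(-4u - 3)/(3u + 2) + 4/3| = 1/(3(3u + 2)) < 1/(3·3u) = (1/9)/u.
Thus |(-4u - 3)/(3u + 2) + 4/3| < eps whenever u > (1/9)/eps.
Take K = (1/9)/eps. If u > K then |(-4u - 3)/(3u + 2) + 4/3| < (1/9)/u < eps.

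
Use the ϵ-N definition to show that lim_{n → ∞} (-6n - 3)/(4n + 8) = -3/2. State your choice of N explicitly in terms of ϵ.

Suppose ϵ > 0. For n ≥ 1, |(-6n - 3)/(4n + 8) + 3/2| = |36|/(4(4n + 8)) = 36/(4(4n + 8)).
Since 4n + 8 ≥ 4n for n ≥ 1, this is ≤ 36/(4·4n) = (9/4)/n.
So |(-6n - 3)/(4n + 8) + 3/2| < ϵ whenever n > (9/4)/ϵ.
Take N = (9/4)/ϵ. If n > N then |(-6n - 3)/(4n + 8) + 3/2| ≤ (9/4)/n < ϵ.

N = (9/4)/ϵ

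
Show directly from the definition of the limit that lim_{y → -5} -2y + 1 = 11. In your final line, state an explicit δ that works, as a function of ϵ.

δ = ϵ/2

Fix ϵ > 0. We need δ > 0 so that 0 < |y + 5| < δ implies |(-2y + 1) − 11| < ϵ.
|(-2y + 1) − 11| = |-2y - 10| = 2|y + 5|.
So 2|y + 5| < ϵ exactly when |y + 5| < ϵ/2.
Take δ = ϵ/2. If 0 < |y + 5| < δ then |(-2y + 1) − 11| = 2|y + 5| < 2·(ϵ/2) = ϵ.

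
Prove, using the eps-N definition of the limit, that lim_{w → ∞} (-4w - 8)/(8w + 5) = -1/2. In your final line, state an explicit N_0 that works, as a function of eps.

N_0 = (11/16)/eps

Suppose eps > 0. We seek N_0 > 0 such that w > N_0 implies |(-4w - 8)/(8w + 5) + 1/2| < eps.
(-4w - 8)/(8w + 5) + 1/2 = (8(-4w - 8) − (-4)(8w + 5)) / (8(8w + 5)) = -44/(8(8w + 5)).
For w > 0 we have 8w + 5 > 8w, so |(-4w - 8)/(8w + 5) + 1/2| = 44/(8(8w + 5)) < 44/(8·8w) = (11/16)/w.
Thus |(-4w - 8)/(8w + 5) + 1/2| < eps whenever w > (11/16)/eps.
Take N_0 = (11/16)/eps. If w > N_0 then |(-4w - 8)/(8w + 5) + 1/2| < (11/16)/w < eps.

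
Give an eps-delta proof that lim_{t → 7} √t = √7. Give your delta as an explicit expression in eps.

delta = min(7, √7·eps)

Let eps > 0. We want delta > 0 such that 0 < |t − 7| < delta implies |√t − √7| < eps.
Rationalise: √t − √7 = (t − 7)/(√t + √7), so |√t − √7| = |t − 7|/(√t + √7).
Restrict delta ≤ 7 so that |t − 7| < 7 forces t > 0, and then √t + √7 > √7.
Hence |√t − √7| < |t − 7|/√7, which is < eps once |t − 7| < √7·eps.
Take delta = min(7, √7·eps). If 0 < |t − 7| < delta then t > 0 and |√t − √7| < |t − 7|/√7 < eps.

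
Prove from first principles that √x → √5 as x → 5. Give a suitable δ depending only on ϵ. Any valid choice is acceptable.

Fix ϵ > 0. We want δ > 0 such that 0 < |x − 5| < δ implies |√x − √5| < ϵ.
Rationalise: √x − √5 = (x − 5)/(√x + √5), so |√x − √5| = |x − 5|/(√x + √5).
Restrict δ ≤ 5 so that |x − 5| < 5 forces x > 0, and then √x + √5 > √5.
Hence |√x − √5| < |x − 5|/√5, which is < ϵ once |x − 5| < √5·ϵ.
Take δ = min(5, √5·ϵ). If 0 < |x − 5| < δ then x > 0 and |√x − √5| < |x − 5|/√5 < ϵ.

δ = min(5, √5·ϵ)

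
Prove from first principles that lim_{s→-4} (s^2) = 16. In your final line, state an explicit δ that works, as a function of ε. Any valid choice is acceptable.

δ = min(2, ε/10)

Suppose ε > 0. We seek δ > 0 with 0 < |s + 4| < δ ⇒ |s^2 − 16| < ε.
Factor: s^2 − 16 = (s + 4)(s - 4), so |s^2 − 16| = |s + 4|·|s - 4|.
Restrict δ ≤ 2. Then |s + 4| < 2 gives |s| < 6, so by the triangle inequality |s - 4| ≤ 6 + 4 = 10.
Hence |s^2 − 16| ≤ 10|s + 4|, which is < ε once |s + 4| < ε/10.
Take δ = min(2, ε/10). If 0 < |s + 4| < δ then both bounds hold and |s^2 − 16| ≤ 10|s + 4| < 10·(ε/10) = ε.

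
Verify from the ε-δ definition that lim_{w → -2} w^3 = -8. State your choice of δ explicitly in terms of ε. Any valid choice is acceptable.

δ = min(2, ε/28)

Suppose ε > 0. We seek δ > 0 with 0 < |w + 2| < δ ⇒ |w^3 + 8| < ε.
Factor: w^3 + 8 = (w + 2)(w^2 - 2w + 4), so |w^3 + 8| = |w + 2|·|w^2 - 2w + 4|.
Restrict δ ≤ 2. Then |w + 2| < 2 gives |w| < 4, so by the triangle inequality |w^2 - 2w + 4| ≤ 4^2 + 2·4 + 4 = 28.
Hence |w^3 + 8| ≤ 28|w + 2|, which is < ε once |w + 2| < ε/28.
Take δ = min(2, ε/28). If 0 < |w + 2| < δ then both bounds hold and |w^3 + 8| ≤ 28|w + 2| < 28·(ε/28) = ε.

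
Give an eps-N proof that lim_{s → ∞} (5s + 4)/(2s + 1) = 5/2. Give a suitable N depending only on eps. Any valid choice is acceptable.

Let eps > 0. We seek N > 0 such that s > N implies |(5s + 4)/(2s + 1) − (5/2)| < eps.
(5s + 4)/(2s + 1) − (5/2) = (2(5s + 4) − 5(2s + 1)) / (2(2s + 1)) = 3/(2(2s + 1)).
For s > 0 we have 2s + 1 > 2s, so |(5s + 4)/(2s + 1) − (5/2)| = 3/(2(2s + 1)) < 3/(2·2s) = (3/4)/s.
Thus |(5s + 4)/(2s + 1) − (5/2)| < eps whenever s > (3/4)/eps.
Take N = (3/4)/eps. If s > N then |(5s + 4)/(2s + 1) − (5/2)| < (3/4)/s < eps.

N = (3/4)/eps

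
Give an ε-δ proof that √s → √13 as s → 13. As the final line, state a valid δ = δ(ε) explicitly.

δ = min(13, √13·ε)

Let ε > 0. We want δ > 0 such that 0 < |s − 13| < δ implies |√s − √13| < ε.
Rationalise: √s − √13 = (s − 13)/(√s + √13), so |√s − √13| = |s − 13|/(√s + √13).
Restrict δ ≤ 13 so that |s − 13| < 13 forces s > 0, and then √s + √13 > √13.
Hence |√s − √13| < |s − 13|/√13, which is < ε once |s − 13| < √13·ε.
Take δ = min(13, √13·ε). If 0 < |s − 13| < δ then s > 0 and |√s − √13| < |s − 13|/√13 < ε.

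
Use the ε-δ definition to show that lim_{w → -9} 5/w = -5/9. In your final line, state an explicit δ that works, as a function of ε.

δ = min(9/2, (81/10)ε)

Fix ε > 0. We seek δ > 0 such that 0 < |w + 9| < δ implies |5/w + 5/9| < ε.
|5/w + 5/9| = 5·|-9 − w|/(9·|w|) = 5|w + 9|/(9|w|).
Require δ ≤ 9/2 so that |w| > 9 − 9/2 = 9/2, hence 9|w| > 81/2.
Then |5/w + 5/9| < 5|w + 9|/(81/2), which is < ε when |w + 9| < (81/10)ε.
Take δ = min(9/2, (81/10)ε). Then 0 < |w + 9| < δ gives both |w + 9| < 9/2 and |w + 9| < (81/10)ε, so |5/w + 5/9| < ε.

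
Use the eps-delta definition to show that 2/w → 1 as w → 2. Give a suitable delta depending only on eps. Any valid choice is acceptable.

Let eps > 0. We seek delta > 0 such that 0 < |w − 2| < delta implies |2/w − 1| < eps.
|2/w − 1| = 2·|2 − w|/(2·|w|) = 2|w − 2|/(2|w|).
Require delta ≤ 1 so that |w| > 2 − 1 = 1, hence 2|w| > 2.
Then |2/w − 1| < 2|w − 2|/2, which is < eps when |w − 2| < eps.
Take delta = min(1, eps). Then 0 < |w − 2| < delta gives both |w − 2| < 1 and |w − 2| < eps, so |2/w − 1| < eps.

delta = min(1, eps)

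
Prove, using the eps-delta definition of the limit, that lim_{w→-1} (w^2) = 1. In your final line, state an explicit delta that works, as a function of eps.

delta = min(2, eps/4)

Let eps > 0 be given. We seek delta > 0 with 0 < |w + 1| < delta ⇒ |w^2 − 1| < eps.
Factor: w^2 − 1 = (w + 1)(w - 1), so |w^2 − 1| = |w + 1|·|w - 1|.
Impose delta ≤ 2 so that |w| < 3; then |w - 1| ≤ 4.
Hence |w^2 − 1| ≤ 4|w + 1|, which is < eps once |w + 1| < eps/4.
Take delta = min(2, eps/4). If 0 < |w + 1| < delta then both bounds hold and |w^2 − 1| ≤ 4|w + 1| < 4·(eps/4) = eps.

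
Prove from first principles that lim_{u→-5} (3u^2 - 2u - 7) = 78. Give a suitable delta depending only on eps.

delta = min(1, eps/35)

Let eps > 0 be given. We want delta > 0 such that 0 < |u + 5| < delta implies |(3u^2 - 2u - 7) − 78| < eps.
(3u^2 - 2u - 7) − 78 = 3u^2 - 2u - 85 = (u + 5)(3u - 17).
So |(3u^2 - 2u - 7) − 78| = |u + 5|·|3u - 17|.
Require delta ≤ 1. Then |u + 5| < 1 gives |u| < 6, and by the triangle inequality |3u - 17| ≤ 3·6 + 17 = 35.
Hence |(3u^2 - 2u - 7) − 78| ≤ 35|u + 5| < eps provided |u + 5| < eps/35.
Choosing delta = min(1, eps/35) ensures both conditions, hence |(3u^2 - 2u - 7) − 78| < eps.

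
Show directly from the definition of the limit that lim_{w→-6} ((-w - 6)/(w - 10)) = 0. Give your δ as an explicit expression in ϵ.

δ = min(8, 8ϵ)

Let ϵ > 0 be given. We want δ > 0 with 0 < |w + 6| < δ ⇒ |(-w - 6)/(w - 10) − 0| < ϵ.
Combining over a common denominator, (-w - 6)/(w - 10) − 0 = [(-w - 6)·(-16) − 0·(w - 10)] / [(-16)·(w - 10)] = 16(w + 6) / ((-16)(w - 10)).
So |(-w - 6)/(w - 10) − 0| = 16|w + 6| / (16·|w − 10|).
Require δ ≤ 8, so |w − 10| ≥ |-16| − |w + 6| > 16 − 8 = 8.
Hence |(-w - 6)/(w - 10) − 0| < 16|w + 6|/(16·8) = (1/8)|w + 6|, which is < ϵ once |w + 6| < 8ϵ.
Take δ = min(8, 8ϵ). Then 0 < |w + 6| < δ forces both bounds, so |(-w - 6)/(w - 10) − 0| < ϵ.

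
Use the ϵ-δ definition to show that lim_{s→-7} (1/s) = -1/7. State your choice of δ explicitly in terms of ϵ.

δ = min(7/2, (49/2)ϵ)

Let ϵ > 0. We seek δ > 0 such that 0 < |s + 7| < δ implies |1/s + 1/7| < ϵ.
|1/s + 1/7| = |-7 − s|/(7·|s|) = |s + 7|/(7|s|).
Restrict δ ≤ 7/2. Then |s + 7| < 7/2 gives |s| > 7/2, so 7|s| > 49/2.
Then |1/s + 1/7| < |s + 7|/(49/2), which is < ϵ when |s + 7| < (49/2)ϵ.
Take δ = min(7/2, (49/2)ϵ). Then 0 < |s + 7| < δ gives both |s + 7| < 7/2 and |s + 7| < (49/2)ϵ, so |1/s + 1/7| < ϵ.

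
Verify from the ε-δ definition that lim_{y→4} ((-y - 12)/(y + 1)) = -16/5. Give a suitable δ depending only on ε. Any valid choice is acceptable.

δ = min(5/2, (25/22)ε)

Let ε > 0. We want δ > 0 with 0 < |y − 4| < δ ⇒ |(-y - 12)/(y + 1) + 16/5| < ε.
Combining over a common denominator, (-y - 12)/(y + 1) + 16/5 = [(-y - 12)·5 − (-16)·(y + 1)] / [5·(y + 1)] = 11(y − 4) / (5(y + 1)).
So |(-y - 12)/(y + 1) + 16/5| = 11|y − 4| / (5·|y + 1|).
Require δ ≤ 5/2, so |y + 1| ≥ |5| − |y − 4| > 5 − 5/2 = 5/2.
Hence |(-y - 12)/(y + 1) + 16/5| < 11|y − 4|/(5·(5/2)) = (22/25)|y − 4|, which is < ε once |y − 4| < (25/22)ε.
Take δ = min(5/2, (25/22)ε). Then 0 < |y − 4| < δ forces both bounds, so |(-y - 12)/(y + 1) + 16/5| < ε.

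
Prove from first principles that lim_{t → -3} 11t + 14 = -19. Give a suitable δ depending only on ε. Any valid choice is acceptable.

Suppose ε > 0. We need δ > 0 so that 0 < |t + 3| < δ implies |(11t + 14) + 19| < ε.
Since (11t + 14) + 19 = 11(t + 3), we have |(11t + 14) + 19| = 11|t + 3|.
So 11|t + 3| < ε exactly when |t + 3| < ε/11.
Take δ = ε/11. If 0 < |t + 3| < δ then |(11t + 14) + 19| = 11|t + 3| < 11·(ε/11) = ε.

δ = ε/11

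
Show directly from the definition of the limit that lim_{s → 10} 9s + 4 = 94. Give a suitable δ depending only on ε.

δ = ε/9

Fix ε > 0. We need δ > 0 so that 0 < |s − 10| < δ implies |(9s + 4) − 94| < ε.
Since (9s + 4) − 94 = 9(s − 10), we have |(9s + 4) − 94| = 9|s − 10|.
So 9|s − 10| < ε exactly when |s − 10| < ε/9.
Choosing δ = ε/9 gives |(9s + 4) − 94| = 9|s − 10| < ε whenever |s − 10| < δ.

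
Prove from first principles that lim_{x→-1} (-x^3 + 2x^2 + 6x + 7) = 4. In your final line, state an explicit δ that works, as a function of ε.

δ = min(2, ε/21)

Suppose ε > 0. We want δ > 0 such that 0 < |x + 1| < δ implies |(-x^3 + 2x^2 + 6x + 7) − 4| < ε.
(-x^3 + 2x^2 + 6x + 7) − 4 = -x^3 + 2x^2 + 6x + 3 = (x + 1)(-x^2 + 3x + 3).
So |(-x^3 + 2x^2 + 6x + 7) − 4| = |x + 1|·|-x^2 + 3x + 3|.
Require δ ≤ 2. Then |x + 1| < 2 gives |x| < 3, and by the triangle inequality |-x^2 + 3x + 3| ≤ 3^2 + 3·3 + 3 = 21.
Hence |(-x^3 + 2x^2 + 6x + 7) − 4| ≤ 21|x + 1| < ε provided |x + 1| < ε/21.
Choosing δ = min(2, ε/21) ensures both conditions, hence |(-x^3 + 2x^2 + 6x + 7) − 4| < ε.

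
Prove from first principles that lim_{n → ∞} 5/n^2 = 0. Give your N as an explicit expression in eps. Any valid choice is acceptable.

N = (5/eps)^{1/2}

Let eps > 0 be given. For n ≥ 1, |5/n^2 − 0| = 5/n^2.
5/n^2 < eps ⇔ n^2 > 5/eps ⇔ n > (5/eps)^{1/2}.
Take N = (5/eps)^{1/2}. Then n > N implies 5/n^2 < eps.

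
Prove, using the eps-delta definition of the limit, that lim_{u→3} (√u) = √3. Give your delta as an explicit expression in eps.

delta = min(3, √3·eps)

Let eps > 0. We want delta > 0 such that 0 < |u − 3| < delta implies |√u − √3| < eps.
Multiplying by the conjugate, |√u − √3| = |u − 3|/(√u + √3).
Restrict delta ≤ 3 so that |u − 3| < 3 forces u > 0, and then √u + √3 > √3.
Hence |√u − √3| < |u − 3|/√3, which is < eps once |u − 3| < √3·eps.
Take delta = min(3, √3·eps). If 0 < |u − 3| < delta then u > 0 and |√u − √3| < |u − 3|/√3 < eps.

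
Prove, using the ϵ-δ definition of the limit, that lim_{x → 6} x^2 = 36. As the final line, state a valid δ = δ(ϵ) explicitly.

Fix ϵ > 0. We seek δ > 0 with 0 < |x − 6| < δ ⇒ |x^2 − 36| < ϵ.
Factor: x^2 − 36 = (x − 6)(x + 6), so |x^2 − 36| = |x − 6|·|x + 6|.
Restrict δ ≤ 1. Then |x − 6| < 1 gives |x| < 7, so by the triangle inequality |x + 6| ≤ 7 + 6 = 13.
Hence |x^2 − 36| ≤ 13|x − 6|, which is < ϵ once |x − 6| < ϵ/13.
Take δ = min(1, ϵ/13). If 0 < |x − 6| < δ then both bounds hold and |x^2 − 36| ≤ 13|x − 6| < 13·(ϵ/13) = ϵ.

δ = min(1, ϵ/13)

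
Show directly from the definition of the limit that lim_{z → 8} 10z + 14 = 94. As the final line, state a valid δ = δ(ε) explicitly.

Let ε > 0. We need δ > 0 so that 0 < |z − 8| < δ implies |(10z + 14) − 94| < ε.
|(10z + 14) − 94| = |10z - 80| = 10|z − 8|.
Thus it suffices that |z − 8| < ε/10.
Choosing δ = ε/10 gives |(10z + 14) − 94| = 10|z − 8| < ε whenever |z − 8| < δ.

δ = ε/10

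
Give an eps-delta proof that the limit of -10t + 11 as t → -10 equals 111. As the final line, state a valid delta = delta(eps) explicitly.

Let eps > 0. We need delta > 0 so that 0 < |t + 10| < delta implies |(-10t + 11) − 111| < eps.
Since (-10t + 11) − 111 = -10(t + 10), we have |(-10t + 11) − 111| = 10|t + 10|.
Thus it suffices that |t + 10| < eps/10.
Take delta = eps/10. If 0 < |t + 10| < delta then |(-10t + 11) − 111| = 10|t + 10| < 10·(eps/10) = eps.

delta = eps/10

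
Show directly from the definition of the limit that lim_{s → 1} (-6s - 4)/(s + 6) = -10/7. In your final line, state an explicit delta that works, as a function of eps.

delta = min(7/2, (49/64)eps)

Fix eps > 0. We want delta > 0 with 0 < |s − 1| < delta ⇒ |(-6s - 4)/(s + 6) + 10/7| < eps.
Combining over a common denominator, (-6s - 4)/(s + 6) + 10/7 = [(-6s - 4)·7 − (-10)·(s + 6)] / [7·(s + 6)] = -32(s − 1) / (7(s + 6)).
So |(-6s - 4)/(s + 6) + 10/7| = 32|s − 1| / (7·|s + 6|).
Require delta ≤ 7/2, so |s + 6| ≥ |7| − |s − 1| > 7 − 7/2 = 7/2.
Hence |(-6s - 4)/(s + 6) + 10/7| < 32|s − 1|/(7·(7/2)) = (64/49)|s − 1|, which is < eps once |s − 1| < (49/64)eps.
Take delta = min(7/2, (49/64)eps). Then 0 < |s − 1| < delta forces both bounds, so |(-6s - 4)/(s + 6) + 10/7| < eps.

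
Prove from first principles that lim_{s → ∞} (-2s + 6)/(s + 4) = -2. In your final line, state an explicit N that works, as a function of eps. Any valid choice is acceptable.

Fix eps > 0. We seek N > 0 such that s > N implies |(-2s + 6)/(s + 4) + 2| < eps.
(-2s + 6)/(s + 4) + 2 = ((-2s + 6) − (-2)(s + 4)) / ((s + 4)) = 14/((s + 4)).
For s > 0 we have s + 4 > s, so |(-2s + 6)/(s + 4) + 2| = 14/((s + 4)) < 14/(s) = 14/s.
Thus |(-2s + 6)/(s + 4) + 2| < eps whenever s > 14/eps.
Take N = 14/eps. If s > N then |(-2s + 6)/(s + 4) + 2| < 14/s < eps.

N = 14/eps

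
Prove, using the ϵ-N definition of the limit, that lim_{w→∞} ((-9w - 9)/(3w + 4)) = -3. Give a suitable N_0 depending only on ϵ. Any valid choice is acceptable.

N_0 = 1/ϵ

Fix ϵ > 0. We seek N_0 > 0 such that w > N_0 implies |(-9w - 9)/(3w + 4) + 3| < ϵ.
(-9w - 9)/(3w + 4) + 3 = (3(-9w - 9) − (-9)(3w + 4)) / (3(3w + 4)) = 9/(3(3w + 4)).
For w > 0 we have 3w + 4 > 3w, so |(-9w - 9)/(3w + 4) + 3| = 9/(3(3w + 4)) < 9/(3·3w) = 1/w.
Thus |(-9w - 9)/(3w + 4) + 3| < ϵ whenever w > 1/ϵ.
Take N_0 = 1/ϵ. If w > N_0 then |(-9w - 9)/(3w + 4) + 3| < 1/w < ϵ.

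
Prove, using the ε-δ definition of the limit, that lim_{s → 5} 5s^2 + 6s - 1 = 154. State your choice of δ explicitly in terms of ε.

δ = min(2, ε/66)

Fix ε > 0. We want δ > 0 such that 0 < |s − 5| < δ implies |(5s^2 + 6s - 1) − 154| < ε.
(5s^2 + 6s - 1) − 154 = 5s^2 + 6s - 155 = (s − 5)(5s + 31).
So |(5s^2 + 6s - 1) − 154| = |s − 5|·|5s + 31|.
Assume first that |s − 5| < 2, so |s| < 7. Then |5s + 31| ≤ 5·7 + 31 = 66.
Hence |(5s^2 + 6s - 1) − 154| ≤ 66|s − 5| < ε provided |s − 5| < ε/66.
Take δ = min(2, ε/66). Then 0 < |s − 5| < δ gives both |s − 5| < 2 and |s − 5| < ε/66, so |(5s^2 + 6s - 1) − 154| < ε.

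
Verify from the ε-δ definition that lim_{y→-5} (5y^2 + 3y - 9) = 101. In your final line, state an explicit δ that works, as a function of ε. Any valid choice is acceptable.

δ = min(2, ε/57)

Let ε > 0 be given. We want δ > 0 such that 0 < |y + 5| < δ implies |(5y^2 + 3y - 9) − 101| < ε.
(5y^2 + 3y - 9) − 101 = 5y^2 + 3y - 110 = (y + 5)(5y - 22).
So |(5y^2 + 3y - 9) − 101| = |y + 5|·|5y - 22|.
Assume first that |y + 5| < 2, so |y| < 7. Then |5y - 22| ≤ 5·7 + 22 = 57.
Hence |(5y^2 + 3y - 9) − 101| ≤ 57|y + 5| < ε provided |y + 5| < ε/57.
Take δ = min(2, ε/57). Then 0 < |y + 5| < δ gives both |y + 5| < 2 and |y + 5| < ε/57, so |(5y^2 + 3y - 9) − 101| < ε.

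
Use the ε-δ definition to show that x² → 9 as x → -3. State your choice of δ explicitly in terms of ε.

δ = min(1, ε/7)

Let ε > 0. We seek δ > 0 with 0 < |x + 3| < δ ⇒ |x² − 9| < ε.
Factor: x² − 9 = (x + 3)(x - 3), so |x² − 9| = |x + 3|·|x - 3|.
Restrict δ ≤ 1. Then |x + 3| < 1 gives |x| < 4, so by the triangle inequality |x - 3| ≤ 4 + 3 = 7.
Hence |x² − 9| ≤ 7|x + 3|, which is < ε once |x + 3| < ε/7.
Take δ = min(1, ε/7). If 0 < |x + 3| < δ then both bounds hold and |x² − 9| ≤ 7|x + 3| < 7·(ε/7) = ε.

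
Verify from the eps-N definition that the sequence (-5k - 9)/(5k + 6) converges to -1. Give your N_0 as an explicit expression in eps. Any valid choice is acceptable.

Suppose eps > 0. For k ≥ 1, |(-5k - 9)/(5k + 6) + 1| = |-15|/(5(5k + 6)) = 15/(5(5k + 6)).
Since 5k + 6 ≥ 5k for k ≥ 1, this is ≤ 15/(5·5k) = (3/5)/k.
So |(-5k - 9)/(5k + 6) + 1| < eps whenever k > (3/5)/eps.
Take N_0 = (3/5)/eps. If k > N_0 then |(-5k - 9)/(5k + 6) + 1| ≤ (3/5)/k < eps.

N_0 = (3/5)/eps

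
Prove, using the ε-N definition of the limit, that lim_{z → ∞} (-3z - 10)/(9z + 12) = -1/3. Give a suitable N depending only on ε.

Let ε > 0. We seek N > 0 such that z > N implies |(-3z - 10)/(9z + 12) + 1/3| < ε.
(-3z - 10)/(9z + 12) + 1/3 = (9(-3z - 10) − (-3)(9z + 12)) / (9(9z + 12)) = -54/(9(9z + 12)).
For z > 0 we have 9z + 12 > 9z, so |(-3z - 10)/(9z + 12) + 1/3| = 54/(9(9z + 12)) < 54/(9·9z) = (2/3)/z.
Thus |(-3z - 10)/(9z + 12) + 1/3| < ε whenever z > (2/3)/ε.
Take N = (2/3)/ε. If z > N then |(-3z - 10)/(9z + 12) + 1/3| < (2/3)/z < ε.

N = (2/3)/ε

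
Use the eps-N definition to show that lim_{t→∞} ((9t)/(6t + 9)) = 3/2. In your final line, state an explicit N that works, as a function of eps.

Let eps > 0. We seek N > 0 such that t > N implies |(9t)/(6t + 9) − (3/2)| < eps.
(9t)/(6t + 9) − (3/2) = (6(9t) − 9(6t + 9)) / (6(6t + 9)) = -81/(6(6t + 9)).
For t > 0 we have 6t + 9 > 6t, so |(9t)/(6t + 9) − (3/2)| = 81/(6(6t + 9)) < 81/(6·6t) = (9/4)/t.
Thus |(9t)/(6t + 9) − (3/2)| < eps whenever t > (9/4)/eps.
Take N = (9/4)/eps. If t > N then |(9t)/(6t + 9) − (3/2)| < (9/4)/t < eps.

N = (9/4)/eps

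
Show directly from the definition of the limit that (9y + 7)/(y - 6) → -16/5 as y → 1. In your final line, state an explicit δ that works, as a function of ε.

Fix ε > 0. We want δ > 0 with 0 < |y − 1| < δ ⇒ |(9y + 7)/(y - 6) + 16/5| < ε.
Combining over a common denominator, (9y + 7)/(y - 6) + 16/5 = [(9y + 7)·(-5) − 16·(y - 6)] / [(-5)·(y - 6)] = -61(y − 1) / ((-5)(y - 6)).
So |(9y + 7)/(y - 6) + 16/5| = 61|y − 1| / (5·|y − 6|).
Require δ ≤ 5/2, so |y − 6| ≥ |-5| − |y − 1| > 5 − 5/2 = 5/2.
Hence |(9y + 7)/(y - 6) + 16/5| < 61|y − 1|/(5·(5/2)) = (122/25)|y − 1|, which is < ε once |y − 1| < (25/122)ε.
Take δ = min(5/2, (25/122)ε). Then 0 < |y − 1| < δ forces both bounds, so |(9y + 7)/(y - 6) + 16/5| < ε.

δ = min(5/2, (25/122)ε)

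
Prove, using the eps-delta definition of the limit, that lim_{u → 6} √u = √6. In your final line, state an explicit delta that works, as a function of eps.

delta = min(6, √6·eps)

Let eps > 0. We want delta > 0 such that 0 < |u − 6| < delta implies |√u − √6| < eps.
Multiplying by the conjugate, |√u − √6| = |u − 6|/(√u + √6).
Restrict delta ≤ 6 so that |u − 6| < 6 forces u > 0, and then √u + √6 > √6.
Hence |√u − √6| < |u − 6|/√6, which is < eps once |u − 6| < √6·eps.
Take delta = min(6, √6·eps). If 0 < |u − 6| < delta then u > 0 and |√u − √6| < |u − 6|/√6 < eps.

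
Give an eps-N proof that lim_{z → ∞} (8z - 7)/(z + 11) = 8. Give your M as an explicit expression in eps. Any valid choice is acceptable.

Fix eps > 0. We seek M > 0 such that z > M implies |(8z - 7)/(z + 11) − 8| < eps.
(8z - 7)/(z + 11) − 8 = ((8z - 7) − 8(z + 11)) / ((z + 11)) = -95/((z + 11)).
For z > 0 we have z + 11 > z, so |(8z - 7)/(z + 11) − 8| = 95/((z + 11)) < 95/(z) = 95/z.
Thus |(8z - 7)/(z + 11) − 8| < eps whenever z > 95/eps.
Take M = 95/eps. If z > M then |(8z - 7)/(z + 11) − 8| < 95/z < eps.

M = 95/eps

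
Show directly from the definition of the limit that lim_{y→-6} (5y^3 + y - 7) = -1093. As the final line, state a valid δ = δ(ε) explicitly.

δ = min(2, ε/741)

Let ε > 0 be given. We want δ > 0 such that 0 < |y + 6| < δ implies |(5y^3 + y - 7) + 1093| < ε.
(5y^3 + y - 7) + 1093 = 5y^3 + y + 1086 = (y + 6)(5y^2 - 30y + 181).
So |(5y^3 + y - 7) + 1093| = |y + 6|·|5y^2 - 30y + 181|.
Assume first that |y + 6| < 2, so |y| < 8. Then |5y^2 - 30y + 181| ≤ 5·8^2 + 30·8 + 181 = 741.
Hence |(5y^3 + y - 7) + 1093| ≤ 741|y + 6| < ε provided |y + 6| < ε/741.
Take δ = min(2, ε/741). Then 0 < |y + 6| < δ gives both |y + 6| < 2 and |y + 6| < ε/741, so |(5y^3 + y - 7) + 1093| < ε.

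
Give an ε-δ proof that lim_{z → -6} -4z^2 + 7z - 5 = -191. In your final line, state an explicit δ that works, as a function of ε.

δ = min(1, ε/59)

Let ε > 0 be given. We want δ > 0 such that 0 < |z + 6| < δ implies |(-4z^2 + 7z - 5) + 191| < ε.
(-4z^2 + 7z - 5) + 191 = -4z^2 + 7z + 186 = (z + 6)(-4z + 31).
So |(-4z^2 + 7z - 5) + 191| = |z + 6|·|-4z + 31|.
Require δ ≤ 1. Then |z + 6| < 1 gives |z| < 7, and by the triangle inequality |-4z + 31| ≤ 4·7 + 31 = 59.
Hence |(-4z^2 + 7z - 5) + 191| ≤ 59|z + 6| < ε provided |z + 6| < ε/59.
Take δ = min(1, ε/59). Then 0 < |z + 6| < δ gives both |z + 6| < 1 and |z + 6| < ε/59, so |(-4z^2 + 7z - 5) + 191| < ε.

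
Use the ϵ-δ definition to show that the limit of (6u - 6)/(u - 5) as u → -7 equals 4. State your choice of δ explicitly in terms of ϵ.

Suppose ϵ > 0. We want δ > 0 with 0 < |u + 7| < δ ⇒ |(6u - 6)/(u - 5) − 4| < ϵ.
Combining over a common denominator, (6u - 6)/(u - 5) − 4 = [(6u - 6)·(-12) − (-48)·(u - 5)] / [(-12)·(u - 5)] = -24(u + 7) / ((-12)(u - 5)).
So |(6u - 6)/(u - 5) − 4| = 24|u + 7| / (12·|u − 5|).
Restrict δ ≤ 6. Then |u + 7| < 6 gives |u − 5| = |(u + 7) + (-12)| ≥ 12 − 6 = 6.
Hence |(6u - 6)/(u - 5) − 4| < 24|u + 7|/(12·6) = (1/3)|u + 7|, which is < ϵ once |u + 7| < 3ϵ.
Take δ = min(6, 3ϵ). Then 0 < |u + 7| < δ forces both bounds, so |(6u - 6)/(u - 5) − 4| < ϵ.

δ = min(6, 3ϵ)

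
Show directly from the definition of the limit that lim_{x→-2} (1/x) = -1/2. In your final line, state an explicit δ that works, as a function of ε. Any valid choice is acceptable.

Let ε > 0. We seek δ > 0 such that 0 < |x + 2| < δ implies |1/x + 1/2| < ε.
|1/x + 1/2| = |-2 − x|/(2·|x|) = |x + 2|/(2|x|).
Restrict δ ≤ 1. Then |x + 2| < 1 gives |x| > 1, so 2|x| > 2.
Then |1/x + 1/2| < |x + 2|/2, which is < ε when |x + 2| < 2ε.
Take δ = min(1, 2ε). Then 0 < |x + 2| < δ gives both |x + 2| < 1 and |x + 2| < 2ε, so |1/x + 1/2| < ε.

δ = min(1, 2ε)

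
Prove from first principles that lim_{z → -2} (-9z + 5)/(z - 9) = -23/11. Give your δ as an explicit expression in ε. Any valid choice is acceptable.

Suppose ε > 0. We want δ > 0 with 0 < |z + 2| < δ ⇒ |(-9z + 5)/(z - 9) + 23/11| < ε.
Combining over a common denominator, (-9z + 5)/(z - 9) + 23/11 = [(-9z + 5)·(-11) − 23·(z - 9)] / [(-11)·(z - 9)] = 76(z + 2) / ((-11)(z - 9)).
So |(-9z + 5)/(z - 9) + 23/11| = 76|z + 2| / (11·|z − 9|).
Require δ ≤ 11/2, so |z − 9| ≥ |-11| − |z + 2| > 11 − 11/2 = 11/2.
Hence |(-9z + 5)/(z - 9) + 23/11| < 76|z + 2|/(11·(11/2)) = (152/121)|z + 2|, which is < ε once |z + 2| < (121/152)ε.
Take δ = min(11/2, (121/152)ε). Then 0 < |z + 2| < δ forces both bounds, so |(-9z + 5)/(z - 9) + 23/11| < ε.

δ = min(11/2, (121/152)ε)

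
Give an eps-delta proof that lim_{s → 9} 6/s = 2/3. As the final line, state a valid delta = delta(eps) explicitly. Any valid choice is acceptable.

delta = min(9/2, (27/4)eps)

Let eps > 0. We seek delta > 0 such that 0 < |s − 9| < delta implies |6/s − (2/3)| < eps.
|6/s − (2/3)| = 6·|9 − s|/(9·|s|) = 6|s − 9|/(9|s|).
Require delta ≤ 9/2 so that |s| > 9 − 9/2 = 9/2, hence 9|s| > 81/2.
Then |6/s − (2/3)| < 6|s − 9|/(81/2), which is < eps when |s − 9| < (27/4)eps.
Take delta = min(9/2, (27/4)eps). Then 0 < |s − 9| < delta gives both |s − 9| < 9/2 and |s − 9| < (27/4)eps, so |6/s − (2/3)| < eps.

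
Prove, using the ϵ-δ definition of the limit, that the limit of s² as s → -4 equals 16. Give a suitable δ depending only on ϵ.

δ = min(2, ϵ/10)

Let ϵ > 0. We seek δ > 0 with 0 < |s + 4| < δ ⇒ |s² − 16| < ϵ.
Factor: s² − 16 = (s + 4)(s - 4), so |s² − 16| = |s + 4|·|s - 4|.
Impose δ ≤ 2 so that |s| < 6; then |s - 4| ≤ 10.
Hence |s² − 16| ≤ 10|s + 4|, which is < ϵ once |s + 4| < ϵ/10.
Take δ = min(2, ϵ/10). If 0 < |s + 4| < δ then both bounds hold and |s² − 16| ≤ 10|s + 4| < 10·(ϵ/10) = ϵ.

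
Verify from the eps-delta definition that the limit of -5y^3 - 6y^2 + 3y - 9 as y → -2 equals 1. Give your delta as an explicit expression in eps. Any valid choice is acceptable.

delta = min(1, eps/62)

Let eps > 0. We want delta > 0 such that 0 < |y + 2| < delta implies |(-5y^3 - 6y^2 + 3y - 9) − 1| < eps.
(-5y^3 - 6y^2 + 3y - 9) − 1 = -5y^3 - 6y^2 + 3y - 10 = (y + 2)(-5y^2 + 4y - 5).
So |(-5y^3 - 6y^2 + 3y - 9) − 1| = |y + 2|·|-5y^2 + 4y - 5|.
Require delta ≤ 1. Then |y + 2| < 1 gives |y| < 3, and by the triangle inequality |-5y^2 + 4y - 5| ≤ 5·3^2 + 4·3 + 5 = 62.
Hence |(-5y^3 - 6y^2 + 3y - 9) − 1| ≤ 62|y + 2| < eps provided |y + 2| < eps/62.
Take delta = min(1, eps/62). Then 0 < |y + 2| < delta gives both |y + 2| < 1 and |y + 2| < eps/62, so |(-5y^3 - 6y^2 + 3y - 9) − 1| < eps.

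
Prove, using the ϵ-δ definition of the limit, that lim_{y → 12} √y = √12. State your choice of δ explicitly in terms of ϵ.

Suppose ϵ > 0. We want δ > 0 such that 0 < |y − 12| < δ implies |√y − √12| < ϵ.
Multiplying by the conjugate, |√y − √12| = |y − 12|/(√y + √12).
Restrict δ ≤ 12 so that |y − 12| < 12 forces y > 0, and then √y + √12 > √12.
Hence |√y − √12| < |y − 12|/√12, which is < ϵ once |y − 12| < √12·ϵ.
Take δ = min(12, √12·ϵ). If 0 < |y − 12| < δ then y > 0 and |√y − √12| < |y − 12|/√12 < ϵ.

δ = min(12, √12·ϵ)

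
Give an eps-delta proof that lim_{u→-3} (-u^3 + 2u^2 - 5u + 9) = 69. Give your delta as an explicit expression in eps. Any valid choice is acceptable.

delta = min(1, eps/56)

Let eps > 0 be given. We want delta > 0 such that 0 < |u + 3| < delta implies |(-u^3 + 2u^2 - 5u + 9) − 69| < eps.
(-u^3 + 2u^2 - 5u + 9) − 69 = -u^3 + 2u^2 - 5u - 60 = (u + 3)(-u^2 + 5u - 20).
So |(-u^3 + 2u^2 - 5u + 9) − 69| = |u + 3|·|-u^2 + 5u - 20|.
Assume first that |u + 3| < 1, so |u| < 4. Then |-u^2 + 5u - 20| ≤ 4^2 + 5·4 + 20 = 56.
Hence |(-u^3 + 2u^2 - 5u + 9) − 69| ≤ 56|u + 3| < eps provided |u + 3| < eps/56.
Choosing delta = min(1, eps/56) ensures both conditions, hence |(-u^3 + 2u^2 - 5u + 9) − 69| < eps.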